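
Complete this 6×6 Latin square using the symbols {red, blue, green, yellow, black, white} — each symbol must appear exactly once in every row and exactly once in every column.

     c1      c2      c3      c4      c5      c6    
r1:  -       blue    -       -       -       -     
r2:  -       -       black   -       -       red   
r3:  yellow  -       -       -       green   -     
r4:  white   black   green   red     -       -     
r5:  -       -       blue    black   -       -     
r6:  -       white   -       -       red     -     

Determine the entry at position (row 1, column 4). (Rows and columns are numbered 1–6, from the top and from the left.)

yellow

Cell (r3,c2): row 3 has {green,yellow}; column 2 has {blue,black,white} → red.
Cell (r3,c3): row 3 has {red,green,yellow}; column 3 has {blue,green,black} → white.
Cell (r3,c4): row 3 has {red,green,yellow,white}; column 4 has {red,black} → blue.
Cell (r3,c6): row 3 has {red,blue,green,yellow,white}; column 6 has {red} → black.
Cell (r6,c3): row 6 has {red,white}; column 3 has {blue,green,black,white} → yellow.
Cell (r6,c4): row 6 has {red,yellow,white}; column 4 has {red,blue,black} → green.
Cell (r6,c6): row 6 has {red,green,yellow,white}; column 6 has {red,black} → blue.
Cell (r1,c3): row 1 has {blue}; column 3 has {blue,green,yellow,black,white} → red.
Cell (r4,c6): row 4 has {red,green,black,white}; column 6 has {red,blue,black} → yellow.
Cell (r6,c1): row 6 has {red,blue,green,yellow,white}; column 1 has {yellow,white} → black.
Cell (r1,c1): row 1 has {red,blue}; column 1 has {yellow,black,white} → green.
Cell (r1,c6): row 1 has {red,blue,green}; column 6 has {red,blue,yellow,black} → white.
Cell (r2,c1): row 2 has {red,black}; column 1 has {green,yellow,black,white} → blue.
Cell (r4,c5): row 4 has {red,green,yellow,black,white}; column 5 has {red,green} → blue.
Cell (r5,c1): row 5 has {blue,black}; column 1 has {blue,green,yellow,black,white} → red.
Cell (r5,c6): row 5 has {red,blue,black}; column 6 has {red,blue,yellow,black,white} → green.
Cell (r1,c4): row 1 has {red,blue,green,white}; column 4 has {red,blue,green,black} → yellow.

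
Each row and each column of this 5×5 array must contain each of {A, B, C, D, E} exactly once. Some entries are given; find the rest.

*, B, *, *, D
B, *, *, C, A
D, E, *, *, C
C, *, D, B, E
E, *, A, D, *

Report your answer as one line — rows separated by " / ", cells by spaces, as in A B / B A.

A B C E D / B D E C A / D E B A C / C A D B E / E C A D B

Cell (r1,c1): row 1 has {B,D}; column 1 has {B,C,D,E} → A.
Cell (r1,c4): row 1 has {A,B,D}; column 4 has {B,C,D} → E.
Cell (r2,c2): row 2 has {A,B,C}; column 2 has {B,E} → D.
Cell (r2,c3): row 2 has {A,B,C,D}; column 3 has {A,D} → E.
Cell (r3,c3): row 3 has {C,D,E}; column 3 has {A,D,E} → B.
Cell (r3,c4): row 3 has {B,C,D,E}; column 4 has {B,C,D,E} → A.
Cell (r4,c2): row 4 has {B,C,D,E}; column 2 has {B,D,E} → A.
Cell (r5,c2): row 5 has {A,D,E}; column 2 has {A,B,D,E} → C.
Cell (r5,c5): row 5 has {A,C,D,E}; column 5 has {A,C,D,E} → B.
Cell (r1,c3): row 1 has {A,B,D,E}; column 3 has {A,B,D,E} → C.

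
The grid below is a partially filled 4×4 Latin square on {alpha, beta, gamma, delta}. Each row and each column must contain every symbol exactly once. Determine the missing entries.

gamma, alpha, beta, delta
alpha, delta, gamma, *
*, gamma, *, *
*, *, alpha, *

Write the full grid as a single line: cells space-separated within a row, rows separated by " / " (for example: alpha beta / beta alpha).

gamma alpha beta delta / alpha delta gamma beta / beta gamma delta alpha / delta beta alpha gamma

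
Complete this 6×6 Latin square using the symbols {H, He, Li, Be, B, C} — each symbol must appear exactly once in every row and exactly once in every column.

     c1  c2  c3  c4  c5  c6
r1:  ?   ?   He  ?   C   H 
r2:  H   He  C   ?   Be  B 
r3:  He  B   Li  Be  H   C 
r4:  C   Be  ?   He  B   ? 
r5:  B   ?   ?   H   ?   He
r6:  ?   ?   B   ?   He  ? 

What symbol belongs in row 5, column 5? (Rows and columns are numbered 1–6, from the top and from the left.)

Li

(r1,c2): row 1 has {H,He,C}; column 2 has {He,Be,B}, so it must be Li.
(r1,c4): row 1 has {H,He,Li,C}; column 4 has {H,He,Be}, so it must be B.
(r2,c4): row 2 has {H,He,Be,B,C}; column 4 has {H,He,Be,B}, so it must be Li.
(r4,c3): row 4 has {He,Be,B,C}; column 3 has {He,Li,B,C}, so it must be H.
(r4,c6): row 4 has {H,He,Be,B,C}; column 6 has {H,He,B,C}, so it must be Li.
(r5,c2): row 5 has {H,He,B}; column 2 has {He,Li,Be,B}, so it must be C.
(r5,c3): row 5 has {H,He,B,C}; column 3 has {H,He,Li,B,C}, so it must be Be.
(r5,c5): row 5 has {H,He,Be,B,C}; column 5 has {H,He,Be,B,C}, so it must be Li.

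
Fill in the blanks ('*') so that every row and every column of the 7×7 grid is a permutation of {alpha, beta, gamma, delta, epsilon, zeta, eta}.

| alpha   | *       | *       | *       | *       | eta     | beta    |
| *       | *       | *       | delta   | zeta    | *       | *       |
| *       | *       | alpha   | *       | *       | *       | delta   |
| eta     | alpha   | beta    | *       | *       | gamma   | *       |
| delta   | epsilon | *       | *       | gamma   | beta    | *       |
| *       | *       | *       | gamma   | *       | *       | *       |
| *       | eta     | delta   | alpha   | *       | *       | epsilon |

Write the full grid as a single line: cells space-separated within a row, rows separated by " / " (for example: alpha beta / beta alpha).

alpha delta gamma zeta epsilon eta beta / epsilon beta eta delta zeta alpha gamma / zeta gamma alpha beta eta epsilon delta / eta alpha beta epsilon delta gamma zeta / delta epsilon zeta eta gamma beta alpha / beta zeta epsilon gamma alpha delta eta / gamma eta delta alpha beta zeta epsilon

row 4 has {alpha,beta,gamma,eta}; column 7 has {beta,delta,epsilon} — only zeta is left for (r4,c7).
row 7 has {alpha,delta,epsilon,eta}; column 5 has {gamma,zeta} — only beta is left for (r7,c5).
row 7 has {alpha,beta,delta,epsilon,eta}; column 6 has {beta,gamma,eta} — only zeta is left for (r7,c6).
row 3 has {alpha,delta}; column 6 has {beta,gamma,zeta,eta} — only epsilon is left for (r3,c6).
row 4 has {alpha,beta,gamma,zeta,eta}; column 4 has {alpha,gamma,delta} — only epsilon is left for (r4,c4).
row 4 has {alpha,beta,gamma,epsilon,zeta,eta}; column 5 has {beta,gamma,zeta} — only delta is left for (r4,c5).
row 7 has {alpha,beta,delta,epsilon,zeta,eta}; column 1 has {alpha,delta,eta} — only gamma is left for (r7,c1).
row 1 has {alpha,beta,eta}; column 4 has {alpha,gamma,delta,epsilon} — only zeta is left for (r1,c4).
row 1 has {alpha,beta,zeta,eta}; column 5 has {beta,gamma,delta,zeta} — only epsilon is left for (r1,c5).
row 2 has {delta,zeta}; column 6 has {beta,gamma,epsilon,zeta,eta} — only alpha is left for (r2,c6).
row 3 has {alpha,delta,epsilon}; column 5 has {beta,gamma,delta,epsilon,zeta} — only eta is left for (r3,c5).
row 5 has {beta,gamma,delta,epsilon}; column 4 has {alpha,gamma,delta,epsilon,zeta} — only eta is left for (r5,c4).
row 5 has {beta,gamma,delta,epsilon,eta}; column 7 has {beta,delta,epsilon,zeta} — only alpha is left for (r5,c7).
row 6 has {gamma}; column 5 has {beta,gamma,delta,epsilon,zeta,eta} — only alpha is left for (r6,c5).
row 6 has {alpha,gamma}; column 6 has {alpha,beta,gamma,epsilon,zeta,eta} — only delta is left for (r6,c6).
row 6 has {alpha,gamma,delta}; column 7 has {alpha,beta,delta,epsilon,zeta} — only eta is left for (r6,c7).
row 1 has {alpha,beta,epsilon,zeta,eta}; column 3 has {alpha,beta,delta} — only gamma is left for (r1,c3).
row 2 has {alpha,delta,zeta}; column 7 has {alpha,beta,delta,epsilon,zeta,eta} — only gamma is left for (r2,c7).
row 3 has {alpha,delta,epsilon,eta}; column 4 has {alpha,gamma,delta,epsilon,zeta,eta} — only beta is left for (r3,c4).
row 5 has {alpha,beta,gamma,delta,epsilon,eta}; column 3 has {alpha,beta,gamma,delta} — only zeta is left for (r5,c3).
row 6 has {alpha,gamma,delta,eta}; column 3 has {alpha,beta,gamma,delta,zeta} — only epsilon is left for (r6,c3).
row 1 has {alpha,beta,gamma,epsilon,zeta,eta}; column 2 has {alpha,epsilon,eta} — only delta is left for (r1,c2).
row 2 has {alpha,gamma,delta,zeta}; column 2 has {alpha,delta,epsilon,eta} — only beta is left for (r2,c2).
row 2 has {alpha,beta,gamma,delta,zeta}; column 3 has {alpha,beta,gamma,delta,epsilon,zeta} — only eta is left for (r2,c3).
row 3 has {alpha,beta,delta,epsilon,eta}; column 1 has {alpha,gamma,delta,eta} — only zeta is left for (r3,c1).
row 3 has {alpha,beta,delta,epsilon,zeta,eta}; column 2 has {alpha,beta,delta,epsilon,eta} — only gamma is left for (r3,c2).
row 6 has {alpha,gamma,delta,epsilon,eta}; column 1 has {alpha,gamma,delta,zeta,eta} — only beta is left for (r6,c1).
row 6 has {alpha,beta,gamma,delta,epsilon,eta}; column 2 has {alpha,beta,gamma,delta,epsilon,eta} — only zeta is left for (r6,c2).
row 2 has {alpha,beta,gamma,delta,zeta,eta}; column 1 has {alpha,beta,gamma,delta,zeta,eta} — only epsilon is left for (r2,c1).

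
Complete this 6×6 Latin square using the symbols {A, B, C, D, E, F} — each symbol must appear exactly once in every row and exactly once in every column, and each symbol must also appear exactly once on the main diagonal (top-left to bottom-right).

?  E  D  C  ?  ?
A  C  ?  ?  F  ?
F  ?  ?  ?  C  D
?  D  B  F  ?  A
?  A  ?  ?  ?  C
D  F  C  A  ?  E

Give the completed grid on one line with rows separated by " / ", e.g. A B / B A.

B E D C A F / A C E D F B / F B A E C D / C D B F E A / E A F B D C / D F C A B E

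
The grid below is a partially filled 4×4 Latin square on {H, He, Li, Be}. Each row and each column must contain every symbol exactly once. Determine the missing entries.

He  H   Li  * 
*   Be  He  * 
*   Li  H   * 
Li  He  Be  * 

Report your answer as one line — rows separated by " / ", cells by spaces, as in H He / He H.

He H Li Be / H Be He Li / Be Li H He / Li He Be H

(r1,c4) = Be
(r2,c1) = H
(r2,c4) = Li
(r3,c1) = Be
(r3,c4) = He
(r4,c4) = H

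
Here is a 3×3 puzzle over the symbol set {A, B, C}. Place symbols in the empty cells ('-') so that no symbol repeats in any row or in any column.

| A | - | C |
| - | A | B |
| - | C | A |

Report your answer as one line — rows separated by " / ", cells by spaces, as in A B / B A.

A B C / C A B / B C A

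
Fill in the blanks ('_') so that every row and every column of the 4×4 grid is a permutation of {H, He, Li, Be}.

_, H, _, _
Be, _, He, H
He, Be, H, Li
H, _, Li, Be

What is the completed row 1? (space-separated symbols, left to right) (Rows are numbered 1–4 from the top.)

Li H Be He

(r1,c1) = Li
(r1,c3) = Be
(r1,c4) = He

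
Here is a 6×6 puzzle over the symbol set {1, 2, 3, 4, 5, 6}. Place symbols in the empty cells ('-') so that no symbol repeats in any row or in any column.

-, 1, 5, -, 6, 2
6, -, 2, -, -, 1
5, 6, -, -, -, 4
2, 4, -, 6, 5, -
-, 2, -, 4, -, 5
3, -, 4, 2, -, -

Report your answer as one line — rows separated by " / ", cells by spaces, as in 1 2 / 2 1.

4 1 5 3 6 2 / 6 3 2 5 4 1 / 5 6 3 1 2 4 / 2 4 1 6 5 3 / 1 2 6 4 3 5 / 3 5 4 2 1 6

(r1,c1) = 4
(r1,c4) = 3
(r2,c4) = 5
(r3,c4) = 1
(r4,c6) = 3
(r5,c1) = 1
(r5,c5) = 3
(r6,c2) = 5
(r6,c5) = 1
(r6,c6) = 6
(r2,c2) = 3
(r2,c5) = 4
(r3,c3) = 3
(r3,c5) = 2
(r4,c3) = 1
(r5,c3) = 6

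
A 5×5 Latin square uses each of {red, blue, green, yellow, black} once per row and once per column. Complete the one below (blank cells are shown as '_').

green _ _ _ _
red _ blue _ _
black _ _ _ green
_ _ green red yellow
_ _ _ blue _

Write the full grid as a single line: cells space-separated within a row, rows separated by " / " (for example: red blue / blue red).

green red yellow black blue / red yellow blue green black / black blue red yellow green / blue black green red yellow / yellow green black blue red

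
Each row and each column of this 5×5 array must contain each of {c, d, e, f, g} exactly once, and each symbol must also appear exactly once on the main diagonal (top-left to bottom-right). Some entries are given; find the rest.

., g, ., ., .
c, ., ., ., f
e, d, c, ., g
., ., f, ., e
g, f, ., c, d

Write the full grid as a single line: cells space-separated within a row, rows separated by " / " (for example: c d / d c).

f g d e c / c e g d f / e d c f g / d c f g e / g f e c d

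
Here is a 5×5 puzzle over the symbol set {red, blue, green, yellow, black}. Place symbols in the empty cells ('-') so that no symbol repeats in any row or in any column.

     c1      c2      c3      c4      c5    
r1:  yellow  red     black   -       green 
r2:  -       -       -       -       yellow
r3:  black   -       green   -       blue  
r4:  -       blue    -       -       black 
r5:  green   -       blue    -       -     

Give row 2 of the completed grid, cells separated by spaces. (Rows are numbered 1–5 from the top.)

(r1,c4): row 1 has {red,green,yellow,black}; column 4 is empty so far, so it must be blue.
(r2,c3): row 2 has {yellow}; column 3 has {blue,green,black}, so it must be red.
(r3,c2): row 3 has {blue,green,black}; column 2 has {red,blue}, so it must be yellow.
(r3,c4): row 3 has {blue,green,yellow,black}; column 4 has {blue}, so it must be red.
(r4,c1): row 4 has {blue,black}; column 1 has {green,yellow,black}, so it must be red.
(r4,c3): row 4 has {red,blue,black}; column 3 has {red,blue,green,black}, so it must be yellow.
(r4,c4): row 4 has {red,blue,yellow,black}; column 4 has {red,blue}, so it must be green.
(r5,c2): row 5 has {blue,green}; column 2 has {red,blue,yellow}, so it must be black.
(r5,c4): row 5 has {blue,green,black}; column 4 has {red,blue,green}, so it must be yellow.
(r5,c5): row 5 has {blue,green,yellow,black}; column 5 has {blue,green,yellow,black}, so it must be red.
(r2,c1): row 2 has {red,yellow}; column 1 has {red,green,yellow,black}, so it must be blue.
(r2,c2): row 2 has {red,blue,yellow}; column 2 has {red,blue,yellow,black}, so it must be green.
(r2,c4): row 2 has {red,blue,green,yellow}; column 4 has {red,blue,green,yellow}, so it must be black.

blue green red black yellow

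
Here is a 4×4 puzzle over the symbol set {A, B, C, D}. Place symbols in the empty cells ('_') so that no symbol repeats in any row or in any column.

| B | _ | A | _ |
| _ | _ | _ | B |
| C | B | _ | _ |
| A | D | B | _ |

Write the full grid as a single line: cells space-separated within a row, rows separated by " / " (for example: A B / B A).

B C A D / D A C B / C B D A / A D B C

row 1 has {A,B}; column 2 has {B,D} — only C is left for (r1,c2).
row 1 has {A,B,C}; column 4 has {B} — only D is left for (r1,c4).
row 2 has {B}; column 1 has {A,B,C} — only D is left for (r2,c1).
row 2 has {B,D}; column 2 has {B,C,D} — only A is left for (r2,c2).
row 2 has {A,B,D}; column 3 has {A,B} — only C is left for (r2,c3).
row 3 has {B,C}; column 3 has {A,B,C} — only D is left for (r3,c3).
row 3 has {B,C,D}; column 4 has {B,D} — only A is left for (r3,c4).
row 4 has {A,B,D}; column 4 has {A,B,D} — only C is left for (r4,c4).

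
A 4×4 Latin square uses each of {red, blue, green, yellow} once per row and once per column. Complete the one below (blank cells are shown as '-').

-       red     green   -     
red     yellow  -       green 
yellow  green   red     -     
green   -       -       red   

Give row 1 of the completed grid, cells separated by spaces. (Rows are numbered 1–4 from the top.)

blue red green yellow

At row 1, column 1: row 1 has {red,green}; column 1 has {red,green,yellow}; that leaves blue.
At row 1, column 4: row 1 has {red,blue,green}; column 4 has {red,green}; that leaves yellow.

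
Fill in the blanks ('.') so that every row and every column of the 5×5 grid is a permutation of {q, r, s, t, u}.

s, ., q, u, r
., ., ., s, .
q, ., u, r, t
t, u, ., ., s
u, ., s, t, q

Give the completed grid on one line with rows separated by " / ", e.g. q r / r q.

s t q u r / r q t s u / q s u r t / t u r q s / u r s t q

(r1,c2) = t
(r2,c1) = r
(r2,c2) = q
(r2,c3) = t
(r2,c5) = u
(r3,c2) = s
(r4,c3) = r
(r4,c4) = q
(r5,c2) = r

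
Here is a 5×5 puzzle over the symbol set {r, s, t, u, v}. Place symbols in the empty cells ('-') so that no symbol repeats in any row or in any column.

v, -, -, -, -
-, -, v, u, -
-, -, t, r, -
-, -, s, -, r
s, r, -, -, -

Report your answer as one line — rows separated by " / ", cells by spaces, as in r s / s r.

Cell (r3,c1): row 3 has {r,t}; column 1 has {s,v} → u.
Cell (r4,c1): row 4 has {r,s}; column 1 has {s,u,v} → t.
Cell (r4,c4): row 4 has {r,s,t}; column 4 has {r,u} → v.
Cell (r5,c3): row 5 has {r,s}; column 3 has {s,t,v} → u.
Cell (r5,c4): row 5 has {r,s,u}; column 4 has {r,u,v} → t.
Cell (r5,c5): row 5 has {r,s,t,u}; column 5 has {r} → v.
Cell (r1,c3): row 1 has {v}; column 3 has {s,t,u,v} → r.
Cell (r1,c4): row 1 has {r,v}; column 4 has {r,t,u,v} → s.
Cell (r2,c1): row 2 has {u,v}; column 1 has {s,t,u,v} → r.
Cell (r3,c5): row 3 has {r,t,u}; column 5 has {r,v} → s.
Cell (r4,c2): row 4 has {r,s,t,v}; column 2 has {r} → u.
Cell (r1,c2): row 1 has {r,s,v}; column 2 has {r,u} → t.
Cell (r1,c5): row 1 has {r,s,t,v}; column 5 has {r,s,v} → u.
Cell (r2,c2): row 2 has {r,u,v}; column 2 has {r,t,u} → s.
Cell (r2,c5): row 2 has {r,s,u,v}; column 5 has {r,s,u,v} → t.
Cell (r3,c2): row 3 has {r,s,t,u}; column 2 has {r,s,t,u} → v.

v t r s u / r s v u t / u v t r s / t u s v r / s r u t v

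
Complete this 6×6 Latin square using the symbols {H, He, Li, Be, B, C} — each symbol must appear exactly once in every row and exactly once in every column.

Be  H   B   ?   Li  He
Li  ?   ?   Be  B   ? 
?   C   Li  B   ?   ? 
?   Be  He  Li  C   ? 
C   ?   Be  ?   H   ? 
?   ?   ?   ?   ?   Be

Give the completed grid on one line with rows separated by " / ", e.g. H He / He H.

Be H B C Li He / Li He H Be B C / He C Li B Be H / H Be He Li C B / C B Be He H Li / B Li C H He Be

(r1,c4) = C
(r2,c2) = He
(r3,c6) = H
(r4,c6) = B
(r5,c4) = He
(r5,c6) = Li
(r6,c4) = H
(r6,c5) = He
(r2,c6) = C
(r3,c1) = He
(r3,c5) = Be
(r4,c1) = H
(r5,c2) = B
(r6,c1) = B
(r6,c2) = Li
(r6,c3) = C
(r2,c3) = H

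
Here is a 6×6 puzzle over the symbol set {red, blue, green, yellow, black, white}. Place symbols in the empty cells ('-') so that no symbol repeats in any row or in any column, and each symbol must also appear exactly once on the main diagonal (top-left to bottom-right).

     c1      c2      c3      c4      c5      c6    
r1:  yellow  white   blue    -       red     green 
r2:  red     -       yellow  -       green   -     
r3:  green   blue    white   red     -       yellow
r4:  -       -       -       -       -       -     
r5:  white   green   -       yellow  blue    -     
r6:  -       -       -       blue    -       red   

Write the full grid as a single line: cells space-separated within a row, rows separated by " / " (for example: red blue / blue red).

yellow white blue black red green / red black yellow white green blue / green blue white red black yellow / blue red black green yellow white / white green red yellow blue black / black yellow green blue white red

(r1,c4) = black
(r2,c2) = black
(r2,c4) = white
(r2,c6) = blue
(r3,c5) = black
(r4,c4) = green
(r5,c6) = black
(r6,c1) = black
(r6,c2) = yellow
(r6,c3) = green
(r6,c5) = white
(r4,c1) = blue
(r4,c2) = red
(r4,c3) = black
(r4,c5) = yellow
(r4,c6) = white
(r5,c3) = red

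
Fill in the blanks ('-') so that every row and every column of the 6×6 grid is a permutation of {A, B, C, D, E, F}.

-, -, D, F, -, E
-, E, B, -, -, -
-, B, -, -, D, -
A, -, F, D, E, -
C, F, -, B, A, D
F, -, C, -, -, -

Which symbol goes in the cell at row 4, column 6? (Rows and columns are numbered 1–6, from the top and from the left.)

At row 1, column 1: row 1 has {D,E,F}; column 1 has {A,C,F}; that leaves B.
At row 1, column 5: row 1 has {B,D,E,F}; column 5 has {A,D,E}; that leaves C.
At row 2, column 1: row 2 has {B,E}; column 1 has {A,B,C,F}; that leaves D.
At row 2, column 5: row 2 has {B,D,E}; column 5 has {A,C,D,E}; that leaves F.
At row 3, column 1: row 3 has {B,D}; column 1 has {A,B,C,D,F}; that leaves E.
At row 3, column 3: row 3 has {B,D,E}; column 3 has {B,C,D,F}; that leaves A.
At row 3, column 4: row 3 has {A,B,D,E}; column 4 has {B,D,F}; that leaves C.
At row 3, column 6: row 3 has {A,B,C,D,E}; column 6 has {D,E}; that leaves F.
At row 4, column 2: row 4 has {A,D,E,F}; column 2 has {B,E,F}; that leaves C.
At row 4, column 6: row 4 has {A,C,D,E,F}; column 6 has {D,E,F}; that leaves B.

B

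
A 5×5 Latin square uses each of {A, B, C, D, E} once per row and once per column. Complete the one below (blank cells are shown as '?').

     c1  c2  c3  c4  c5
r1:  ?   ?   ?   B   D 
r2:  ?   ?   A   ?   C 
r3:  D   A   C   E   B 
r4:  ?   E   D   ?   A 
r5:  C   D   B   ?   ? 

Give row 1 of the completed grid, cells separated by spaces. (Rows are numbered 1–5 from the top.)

A C E B D

At row 1, column 2: row 1 has {B,D}; column 2 has {A,D,E}; that leaves C.
At row 1, column 3: row 1 has {B,C,D}; column 3 has {A,B,C,D}; that leaves E.
At row 2, column 2: row 2 has {A,C}; column 2 has {A,C,D,E}; that leaves B.
At row 2, column 4: row 2 has {A,B,C}; column 4 has {B,E}; that leaves D.
At row 4, column 1: row 4 has {A,D,E}; column 1 has {C,D}; that leaves B.
At row 4, column 4: row 4 has {A,B,D,E}; column 4 has {B,D,E}; that leaves C.
At row 5, column 4: row 5 has {B,C,D}; column 4 has {B,C,D,E}; that leaves A.
At row 5, column 5: row 5 has {A,B,C,D}; column 5 has {A,B,C,D}; that leaves E.
At row 1, column 1: row 1 has {B,C,D,E}; column 1 has {B,C,D}; that leaves A.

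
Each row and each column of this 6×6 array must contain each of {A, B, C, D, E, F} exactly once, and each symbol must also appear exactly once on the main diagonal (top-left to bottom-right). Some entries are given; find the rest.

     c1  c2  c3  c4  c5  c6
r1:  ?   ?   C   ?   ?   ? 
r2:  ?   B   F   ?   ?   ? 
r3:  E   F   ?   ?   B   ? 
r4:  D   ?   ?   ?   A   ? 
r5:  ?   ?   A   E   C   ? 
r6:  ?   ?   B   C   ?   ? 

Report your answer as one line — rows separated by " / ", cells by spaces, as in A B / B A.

A E C B F D / C B F D E A / E F D A B C / D C E F A B / B D A E C F / F A B C D E

(r3,c3) = D
(r3,c4) = A
(r3,c6) = C
(r4,c3) = E
(r4,c4) = F
(r4,c6) = B
(r5,c2) = D
(r5,c6) = F
(r1,c1) = A
(r1,c2) = E
(r1,c6) = D
(r2,c1) = C
(r2,c4) = D
(r2,c5) = E
(r2,c6) = A
(r4,c2) = C
(r5,c1) = B
(r6,c1) = F
(r6,c2) = A
(r6,c5) = D
(r6,c6) = E
(r1,c4) = B
(r1,c5) = F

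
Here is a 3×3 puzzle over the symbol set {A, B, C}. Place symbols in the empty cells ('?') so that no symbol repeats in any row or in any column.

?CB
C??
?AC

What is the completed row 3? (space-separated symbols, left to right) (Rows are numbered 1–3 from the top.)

B A C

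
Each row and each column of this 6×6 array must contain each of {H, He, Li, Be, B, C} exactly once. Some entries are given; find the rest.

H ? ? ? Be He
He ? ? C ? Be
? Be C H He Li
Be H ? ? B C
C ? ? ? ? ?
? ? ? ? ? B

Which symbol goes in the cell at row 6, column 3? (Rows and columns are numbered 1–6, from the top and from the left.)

H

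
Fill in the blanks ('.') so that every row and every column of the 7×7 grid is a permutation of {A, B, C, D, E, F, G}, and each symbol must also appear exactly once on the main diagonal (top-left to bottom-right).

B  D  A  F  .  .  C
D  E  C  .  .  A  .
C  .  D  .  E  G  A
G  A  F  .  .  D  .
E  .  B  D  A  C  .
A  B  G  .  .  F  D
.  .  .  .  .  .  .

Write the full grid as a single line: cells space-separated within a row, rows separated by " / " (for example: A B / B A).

B D A F G E C / D E C G F A B / C F D B E G A / G A F C B D E / E G B D A C F / A B G E C F D / F C E A D B G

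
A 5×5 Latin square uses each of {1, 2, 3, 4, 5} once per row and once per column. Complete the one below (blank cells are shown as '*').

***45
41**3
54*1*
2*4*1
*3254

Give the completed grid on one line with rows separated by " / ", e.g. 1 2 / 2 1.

3 2 1 4 5 / 4 1 5 2 3 / 5 4 3 1 2 / 2 5 4 3 1 / 1 3 2 5 4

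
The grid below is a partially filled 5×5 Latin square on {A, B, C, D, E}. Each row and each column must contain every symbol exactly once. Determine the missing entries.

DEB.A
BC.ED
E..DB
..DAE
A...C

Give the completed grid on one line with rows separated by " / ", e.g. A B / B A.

Cell (r1,c4): row 1 has {A,B,D,E}; column 4 has {A,D,E} → C.
Cell (r2,c3): row 2 has {B,C,D,E}; column 3 has {B,D} → A.
Cell (r3,c2): row 3 has {B,D,E}; column 2 has {C,E} → A.
Cell (r3,c3): row 3 has {A,B,D,E}; column 3 has {A,B,D} → C.
Cell (r4,c1): row 4 has {A,D,E}; column 1 has {A,B,D,E} → C.
Cell (r4,c2): row 4 has {A,C,D,E}; column 2 has {A,C,E} → B.
Cell (r5,c2): row 5 has {A,C}; column 2 has {A,B,C,E} → D.
Cell (r5,c3): row 5 has {A,C,D}; column 3 has {A,B,C,D} → E.
Cell (r5,c4): row 5 has {A,C,D,E}; column 4 has {A,C,D,E} → B.

D E B C A / B C A E D / E A C D B / C B D A E / A D E B C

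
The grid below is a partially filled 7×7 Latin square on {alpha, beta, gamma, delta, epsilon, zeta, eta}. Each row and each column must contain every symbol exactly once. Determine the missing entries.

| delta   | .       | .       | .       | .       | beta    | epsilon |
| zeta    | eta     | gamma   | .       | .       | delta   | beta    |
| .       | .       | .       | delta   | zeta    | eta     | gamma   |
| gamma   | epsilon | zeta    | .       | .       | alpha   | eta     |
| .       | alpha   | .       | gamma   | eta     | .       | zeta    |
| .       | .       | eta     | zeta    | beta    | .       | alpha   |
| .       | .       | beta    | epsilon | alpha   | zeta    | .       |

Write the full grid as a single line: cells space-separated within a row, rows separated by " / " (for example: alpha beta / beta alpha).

delta zeta alpha eta gamma beta epsilon / zeta eta gamma alpha epsilon delta beta / alpha beta epsilon delta zeta eta gamma / gamma epsilon zeta beta delta alpha eta / beta alpha delta gamma eta epsilon zeta / epsilon delta eta zeta beta gamma alpha / eta gamma beta epsilon alpha zeta delta

At row 1, column 3: row 1 has {beta,delta,epsilon}; column 3 has {beta,gamma,zeta,eta}; that leaves alpha.
At row 1, column 4: row 1 has {alpha,beta,delta,epsilon}; column 4 has {gamma,delta,epsilon,zeta}; that leaves eta.
At row 1, column 5: row 1 has {alpha,beta,delta,epsilon,eta}; column 5 has {alpha,beta,zeta,eta}; that leaves gamma.
At row 2, column 4: row 2 has {beta,gamma,delta,zeta,eta}; column 4 has {gamma,delta,epsilon,zeta,eta}; that leaves alpha.
At row 2, column 5: row 2 has {alpha,beta,gamma,delta,zeta,eta}; column 5 has {alpha,beta,gamma,zeta,eta}; that leaves epsilon.
At row 3, column 2: row 3 has {gamma,delta,zeta,eta}; column 2 has {alpha,epsilon,eta}; that leaves beta.
At row 3, column 3: row 3 has {beta,gamma,delta,zeta,eta}; column 3 has {alpha,beta,gamma,zeta,eta}; that leaves epsilon.
At row 4, column 4: row 4 has {alpha,gamma,epsilon,zeta,eta}; column 4 has {alpha,gamma,delta,epsilon,zeta,eta}; that leaves beta.
At row 4, column 5: row 4 has {alpha,beta,gamma,epsilon,zeta,eta}; column 5 has {alpha,beta,gamma,epsilon,zeta,eta}; that leaves delta.
At row 5, column 3: row 5 has {alpha,gamma,zeta,eta}; column 3 has {alpha,beta,gamma,epsilon,zeta,eta}; that leaves delta.
At row 5, column 6: row 5 has {alpha,gamma,delta,zeta,eta}; column 6 has {alpha,beta,delta,zeta,eta}; that leaves epsilon.
At row 6, column 1: row 6 has {alpha,beta,zeta,eta}; column 1 has {gamma,delta,zeta}; that leaves epsilon.
At row 6, column 6: row 6 has {alpha,beta,epsilon,zeta,eta}; column 6 has {alpha,beta,delta,epsilon,zeta,eta}; that leaves gamma.
At row 7, column 1: row 7 has {alpha,beta,epsilon,zeta}; column 1 has {gamma,delta,epsilon,zeta}; that leaves eta.
At row 7, column 7: row 7 has {alpha,beta,epsilon,zeta,eta}; column 7 has {alpha,beta,gamma,epsilon,zeta,eta}; that leaves delta.
At row 1, column 2: row 1 has {alpha,beta,gamma,delta,epsilon,eta}; column 2 has {alpha,beta,epsilon,eta}; that leaves zeta.
At row 3, column 1: row 3 has {beta,gamma,delta,epsilon,zeta,eta}; column 1 has {gamma,delta,epsilon,zeta,eta}; that leaves alpha.
At row 5, column 1: row 5 has {alpha,gamma,delta,epsilon,zeta,eta}; column 1 has {alpha,gamma,delta,epsilon,zeta,eta}; that leaves beta.
At row 6, column 2: row 6 has {alpha,beta,gamma,epsilon,zeta,eta}; column 2 has {alpha,beta,epsilon,zeta,eta}; that leaves delta.
At row 7, column 2: row 7 has {alpha,beta,delta,epsilon,zeta,eta}; column 2 has {alpha,beta,delta,epsilon,zeta,eta}; that leaves gamma.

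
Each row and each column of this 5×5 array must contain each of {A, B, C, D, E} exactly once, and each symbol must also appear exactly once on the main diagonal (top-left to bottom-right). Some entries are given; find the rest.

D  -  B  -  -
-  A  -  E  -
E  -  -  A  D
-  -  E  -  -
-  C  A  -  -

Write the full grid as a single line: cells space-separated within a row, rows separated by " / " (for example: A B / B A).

D E B C A / C A D E B / E B C A D / A D E B C / B C A D E

(r1,c2) = E
(r1,c4) = C
(r1,c5) = A
(r3,c2) = B
(r3,c3) = C
(r4,c2) = D
(r4,c4) = B
(r4,c5) = C
(r5,c1) = B
(r5,c4) = D
(r5,c5) = E
(r2,c1) = C
(r2,c3) = D
(r2,c5) = B
(r4,c1) = A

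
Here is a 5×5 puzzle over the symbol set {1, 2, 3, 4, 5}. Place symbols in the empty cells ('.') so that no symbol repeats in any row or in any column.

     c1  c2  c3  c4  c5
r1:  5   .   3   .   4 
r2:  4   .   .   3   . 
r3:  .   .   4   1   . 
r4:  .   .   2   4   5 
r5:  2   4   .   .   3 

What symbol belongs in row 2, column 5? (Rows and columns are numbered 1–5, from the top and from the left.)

(r1,c4): row 1 has {3,4,5}; column 4 has {1,3,4}, so it must be 2.
(r3,c1): row 3 has {1,4}; column 1 has {2,4,5}, so it must be 3.
(r3,c5): row 3 has {1,3,4}; column 5 has {3,4,5}, so it must be 2.
(r4,c1): row 4 has {2,4,5}; column 1 has {2,3,4,5}, so it must be 1.
(r4,c2): row 4 has {1,2,4,5}; column 2 has {4}, so it must be 3.
(r5,c4): row 5 has {2,3,4}; column 4 has {1,2,3,4}, so it must be 5.
(r1,c2): row 1 has {2,3,4,5}; column 2 has {3,4}, so it must be 1.
(r2,c5): row 2 has {3,4}; column 5 has {2,3,4,5}, so it must be 1.

1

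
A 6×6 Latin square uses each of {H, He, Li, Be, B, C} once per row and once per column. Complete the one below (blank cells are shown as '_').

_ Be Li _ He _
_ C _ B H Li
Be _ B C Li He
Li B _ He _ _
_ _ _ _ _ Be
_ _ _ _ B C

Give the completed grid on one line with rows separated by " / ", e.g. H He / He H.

C Be Li H He B / He C Be B H Li / Be H B C Li He / Li B C He Be H / B He H Li C Be / H Li He Be B C

(r1,c4): row 1 has {He,Li,Be}; column 4 has {He,B,C}, so it must be H.
(r1,c6): row 1 has {H,He,Li,Be}; column 6 has {He,Li,Be,C}, so it must be B.
(r2,c1): row 2 has {H,Li,B,C}; column 1 has {Li,Be}, so it must be He.
(r2,c3): row 2 has {H,He,Li,B,C}; column 3 has {Li,B}, so it must be Be.
(r3,c2): row 3 has {He,Li,Be,B,C}; column 2 has {Be,B,C}, so it must be H.
(r4,c6): row 4 has {He,Li,B}; column 6 has {He,Li,Be,B,C}, so it must be H.
(r5,c4): row 5 has {Be}; column 4 has {H,He,B,C}, so it must be Li.
(r5,c5): row 5 has {Li,Be}; column 5 has {H,He,Li,B}, so it must be C.
(r6,c1): row 6 has {B,C}; column 1 has {He,Li,Be}, so it must be H.
(r6,c3): row 6 has {H,B,C}; column 3 has {Li,Be,B}, so it must be He.
(r6,c4): row 6 has {H,He,B,C}; column 4 has {H,He,Li,B,C}, so it must be Be.
(r1,c1): row 1 has {H,He,Li,Be,B}; column 1 has {H,He,Li,Be}, so it must be C.
(r4,c3): row 4 has {H,He,Li,B}; column 3 has {He,Li,Be,B}, so it must be C.
(r4,c5): row 4 has {H,He,Li,B,C}; column 5 has {H,He,Li,B,C}, so it must be Be.
(r5,c1): row 5 has {Li,Be,C}; column 1 has {H,He,Li,Be,C}, so it must be B.
(r5,c2): row 5 has {Li,Be,B,C}; column 2 has {H,Be,B,C}, so it must be He.
(r5,c3): row 5 has {He,Li,Be,B,C}; column 3 has {He,Li,Be,B,C}, so it must be H.
(r6,c2): row 6 has {H,He,Be,B,C}; column 2 has {H,He,Be,B,C}, so it must be Li.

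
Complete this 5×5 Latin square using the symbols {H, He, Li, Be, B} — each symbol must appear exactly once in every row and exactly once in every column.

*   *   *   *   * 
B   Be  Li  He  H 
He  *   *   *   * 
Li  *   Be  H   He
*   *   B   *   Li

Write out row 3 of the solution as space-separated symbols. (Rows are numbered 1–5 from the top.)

He Li H B Be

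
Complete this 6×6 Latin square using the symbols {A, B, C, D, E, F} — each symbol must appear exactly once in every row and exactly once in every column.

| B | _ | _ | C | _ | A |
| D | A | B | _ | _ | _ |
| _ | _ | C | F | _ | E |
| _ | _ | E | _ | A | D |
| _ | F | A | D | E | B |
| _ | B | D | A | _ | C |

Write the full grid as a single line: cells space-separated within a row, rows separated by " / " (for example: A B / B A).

row 1 has {A,B,C}; column 3 has {A,B,C,D,E} — only F is left for (r1,c3).
row 1 has {A,B,C,F}; column 5 has {A,E} — only D is left for (r1,c5).
row 2 has {A,B,D}; column 4 has {A,C,D,F} — only E is left for (r2,c4).
row 2 has {A,B,D,E}; column 6 has {A,B,C,D,E} — only F is left for (r2,c6).
row 3 has {C,E,F}; column 1 has {B,D} — only A is left for (r3,c1).
row 3 has {A,C,E,F}; column 2 has {A,B,F} — only D is left for (r3,c2).
row 3 has {A,C,D,E,F}; column 5 has {A,D,E} — only B is left for (r3,c5).
row 4 has {A,D,E}; column 2 has {A,B,D,F} — only C is left for (r4,c2).
row 4 has {A,C,D,E}; column 4 has {A,C,D,E,F} — only B is left for (r4,c4).
row 5 has {A,B,D,E,F}; column 1 has {A,B,D} — only C is left for (r5,c1).
row 6 has {A,B,C,D}; column 5 has {A,B,D,E} — only F is left for (r6,c5).
row 1 has {A,B,C,D,F}; column 2 has {A,B,C,D,F} — only E is left for (r1,c2).
row 2 has {A,B,D,E,F}; column 5 has {A,B,D,E,F} — only C is left for (r2,c5).
row 4 has {A,B,C,D,E}; column 1 has {A,B,C,D} — only F is left for (r4,c1).
row 6 has {A,B,C,D,F}; column 1 has {A,B,C,D,F} — only E is left for (r6,c1).

B E F C D A / D A B E C F / A D C F B E / F C E B A D / C F A D E B / E B D A F C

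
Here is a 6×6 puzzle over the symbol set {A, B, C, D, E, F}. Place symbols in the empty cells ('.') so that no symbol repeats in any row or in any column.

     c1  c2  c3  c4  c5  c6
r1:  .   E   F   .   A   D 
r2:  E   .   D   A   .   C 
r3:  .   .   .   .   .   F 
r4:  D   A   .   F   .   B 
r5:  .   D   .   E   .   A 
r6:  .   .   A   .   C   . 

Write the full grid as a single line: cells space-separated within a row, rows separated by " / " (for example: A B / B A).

B E F C A D / E F D A B C / A C E B D F / D A C F E B / C D B E F A / F B A D C E

(r4,c5) = E
(r6,c6) = E
(r4,c3) = C
(r5,c3) = B
(r5,c5) = F
(r2,c5) = B
(r3,c3) = E
(r3,c5) = D
(r5,c1) = C
(r1,c1) = B
(r1,c4) = C
(r2,c2) = F
(r3,c1) = A
(r3,c4) = B
(r6,c1) = F
(r6,c2) = B
(r6,c4) = D
(r3,c2) = C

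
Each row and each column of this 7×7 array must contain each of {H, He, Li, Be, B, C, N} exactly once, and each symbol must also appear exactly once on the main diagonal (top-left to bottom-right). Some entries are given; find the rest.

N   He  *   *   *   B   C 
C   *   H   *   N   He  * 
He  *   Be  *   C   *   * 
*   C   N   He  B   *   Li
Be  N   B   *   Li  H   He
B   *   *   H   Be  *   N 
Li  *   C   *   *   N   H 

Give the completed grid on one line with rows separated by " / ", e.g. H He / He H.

row 1 has {He,B,C,N}; column 3 has {H,Be,B,C,N} — only Li is left for (r1,c3).
row 1 has {He,Li,B,C,N}; column 4 has {H,He} — only Be is left for (r1,c4).
row 1 has {He,Li,Be,B,C,N}; column 5 has {Li,Be,B,C,N} — only H is left for (r1,c5).
row 2 has {H,He,C,N}; column 2 has {He,C,N}; the diagonal has {H,He,Li,Be,N} — only B is left for (r2,c2).
row 2 has {H,He,B,C,N}; column 4 has {H,He,Be} — only Li is left for (r2,c4).
row 2 has {H,He,Li,B,C,N}; column 7 has {H,He,Li,C,N} — only Be is left for (r2,c7).
row 3 has {He,Be,C}; column 6 has {H,He,B,N} — only Li is left for (r3,c6).
row 3 has {He,Li,Be,C}; column 7 has {H,He,Li,Be,C,N} — only B is left for (r3,c7).
row 4 has {He,Li,B,C,N}; column 1 has {He,Li,Be,B,C,N} — only H is left for (r4,c1).
row 4 has {H,He,Li,B,C,N}; column 6 has {H,He,Li,B,N} — only Be is left for (r4,c6).
row 5 has {H,He,Li,Be,B,N}; column 4 has {H,He,Li,Be} — only C is left for (r5,c4).
row 6 has {H,Be,B,N}; column 2 has {He,B,C,N} — only Li is left for (r6,c2).
row 6 has {H,Li,Be,B,N}; column 3 has {H,Li,Be,B,C,N} — only He is left for (r6,c3).
row 6 has {H,He,Li,Be,B,N}; column 6 has {H,He,Li,Be,B,N}; the diagonal has {H,He,Li,Be,B,N} — only C is left for (r6,c6).
row 7 has {H,Li,C,N}; column 2 has {He,Li,B,C,N} — only Be is left for (r7,c2).
row 7 has {H,Li,Be,C,N}; column 4 has {H,He,Li,Be,C} — only B is left for (r7,c4).
row 7 has {H,Li,Be,B,C,N}; column 5 has {H,Li,Be,B,C,N} — only He is left for (r7,c5).
row 3 has {He,Li,Be,B,C}; column 2 has {He,Li,Be,B,C,N} — only H is left for (r3,c2).
row 3 has {H,He,Li,Be,B,C}; column 4 has {H,He,Li,Be,B,C} — only N is left for (r3,c4).

N He Li Be H B C / C B H Li N He Be / He H Be N C Li B / H C N He B Be Li / Be N B C Li H He / B Li He H Be C N / Li Be C B He N H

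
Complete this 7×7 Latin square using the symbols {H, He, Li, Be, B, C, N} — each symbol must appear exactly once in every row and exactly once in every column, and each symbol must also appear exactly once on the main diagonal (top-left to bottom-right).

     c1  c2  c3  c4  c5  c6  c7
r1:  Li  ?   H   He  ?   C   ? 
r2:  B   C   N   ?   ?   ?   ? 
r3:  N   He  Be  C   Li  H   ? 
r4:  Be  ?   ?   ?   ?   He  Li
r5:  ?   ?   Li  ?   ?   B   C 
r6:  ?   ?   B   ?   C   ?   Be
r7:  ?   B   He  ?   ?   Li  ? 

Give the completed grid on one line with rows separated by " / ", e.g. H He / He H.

(r2,c6) = Be
(r3,c7) = B
(r4,c3) = C
(r6,c6) = N
(r7,c7) = H
(r1,c7) = N
(r2,c7) = He
(r4,c4) = B
(r5,c5) = He
(r7,c1) = C
(r1,c2) = Be
(r1,c5) = B
(r2,c5) = H
(r4,c5) = N
(r5,c1) = H
(r5,c2) = N
(r5,c4) = Be
(r6,c1) = He
(r7,c4) = N
(r7,c5) = Be
(r2,c4) = Li
(r4,c2) = H
(r6,c2) = Li
(r6,c4) = H

Li Be H He B C N / B C N Li H Be He / N He Be C Li H B / Be H C B N He Li / H N Li Be He B C / He Li B H C N Be / C B He N Be Li H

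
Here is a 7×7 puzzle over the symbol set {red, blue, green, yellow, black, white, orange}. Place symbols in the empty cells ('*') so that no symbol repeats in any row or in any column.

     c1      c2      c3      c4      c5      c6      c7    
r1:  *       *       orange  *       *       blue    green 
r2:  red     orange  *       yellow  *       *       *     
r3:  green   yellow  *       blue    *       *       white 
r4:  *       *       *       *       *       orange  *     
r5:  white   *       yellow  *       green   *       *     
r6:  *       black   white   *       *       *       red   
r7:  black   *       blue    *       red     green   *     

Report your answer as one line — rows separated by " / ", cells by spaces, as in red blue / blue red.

yellow red orange black white blue green / red orange green yellow black white blue / green yellow black blue orange red white / blue green red white yellow orange black / white blue yellow red green black orange / orange black white green blue yellow red / black white blue orange red green yellow

row 1 has {blue,green,orange}; column 1 has {red,green,black,white} — only yellow is left for (r1,c1).
row 4 has {orange}; column 1 has {red,green,yellow,black,white} — only blue is left for (r4,c1).
row 6 has {red,black,white}; column 1 has {red,blue,green,yellow,black,white} — only orange is left for (r6,c1).
row 6 has {red,black,white,orange}; column 4 has {blue,yellow} — only green is left for (r6,c4).
row 6 has {red,green,black,white,orange}; column 6 has {blue,green,orange} — only yellow is left for (r6,c6).
row 7 has {red,blue,green,black}; column 2 has {yellow,black,orange} — only white is left for (r7,c2).
row 7 has {red,blue,green,black,white}; column 4 has {blue,green,yellow} — only orange is left for (r7,c4).
row 7 has {red,blue,green,black,white,orange}; column 7 has {red,green,white} — only yellow is left for (r7,c7).
row 1 has {blue,green,yellow,orange}; column 2 has {yellow,black,white,orange} — only red is left for (r1,c2).
row 4 has {blue,orange}; column 2 has {red,yellow,black,white,orange} — only green is left for (r4,c2).
row 4 has {blue,green,orange}; column 7 has {red,green,yellow,white} — only black is left for (r4,c7).
row 5 has {green,yellow,white}; column 2 has {red,green,yellow,black,white,orange} — only blue is left for (r5,c2).
row 5 has {blue,green,yellow,white}; column 7 has {red,green,yellow,black,white} — only orange is left for (r5,c7).
row 6 has {red,green,yellow,black,white,orange}; column 5 has {red,green} — only blue is left for (r6,c5).
row 2 has {red,yellow,orange}; column 7 has {red,green,yellow,black,white,orange} — only blue is left for (r2,c7).
row 4 has {blue,green,black,orange}; column 3 has {blue,yellow,white,orange} — only red is left for (r4,c3).
row 4 has {red,blue,green,black,orange}; column 4 has {blue,green,yellow,orange} — only white is left for (r4,c4).
row 4 has {red,blue,green,black,white,orange}; column 5 has {red,blue,green} — only yellow is left for (r4,c5).
row 1 has {red,blue,green,yellow,orange}; column 4 has {blue,green,yellow,white,orange} — only black is left for (r1,c4).
row 1 has {red,blue,green,yellow,black,orange}; column 5 has {red,blue,green,yellow} — only white is left for (r1,c5).
row 2 has {red,blue,yellow,orange}; column 5 has {red,blue,green,yellow,white} — only black is left for (r2,c5).
row 2 has {red,blue,yellow,black,orange}; column 6 has {blue,green,yellow,orange} — only white is left for (r2,c6).
row 3 has {blue,green,yellow,white}; column 3 has {red,blue,yellow,white,orange} — only black is left for (r3,c3).
row 3 has {blue,green,yellow,black,white}; column 5 has {red,blue,green,yellow,black,white} — only orange is left for (r3,c5).
row 3 has {blue,green,yellow,black,white,orange}; column 6 has {blue,green,yellow,white,orange} — only red is left for (r3,c6).
row 5 has {blue,green,yellow,white,orange}; column 4 has {blue,green,yellow,black,white,orange} — only red is left for (r5,c4).
row 5 has {red,blue,green,yellow,white,orange}; column 6 has {red,blue,green,yellow,white,orange} — only black is left for (r5,c6).
row 2 has {red,blue,yellow,black,white,orange}; column 3 has {red,blue,yellow,black,white,orange} — only green is left for (r2,c3).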